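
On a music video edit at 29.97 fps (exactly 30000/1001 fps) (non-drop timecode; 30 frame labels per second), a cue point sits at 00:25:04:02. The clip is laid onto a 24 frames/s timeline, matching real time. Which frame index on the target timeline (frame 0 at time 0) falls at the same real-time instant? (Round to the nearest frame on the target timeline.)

Source frame index: (0×3600 + 25×60 + 4) × 30 + 2 = 45122.
Real time: 45122 / (30000/1001) = 22583561/15000 s.
Target frame: (22583561/15000) × (24) = 22583561/625 ≈ 36133.698 → 36134.

frame 36134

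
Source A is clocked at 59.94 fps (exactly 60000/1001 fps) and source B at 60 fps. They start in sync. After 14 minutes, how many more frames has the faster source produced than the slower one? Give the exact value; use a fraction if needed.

14 min = 840 s.
A emits 60000/1001 × 840 = 7200000/143 frames; B emits 60 × 840 = 50400.
Difference = 7200/143 frames (≈ 50.3497); B is ahead of A.

7200/143 frames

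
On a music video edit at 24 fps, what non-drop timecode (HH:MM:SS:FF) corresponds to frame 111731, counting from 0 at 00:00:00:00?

01:17:35:11

111731 ÷ 24 = 4655 full seconds, remainder 11 frames.
4655 s = 1 h 17 min 35 s.
Timecode: 01:17:35:11.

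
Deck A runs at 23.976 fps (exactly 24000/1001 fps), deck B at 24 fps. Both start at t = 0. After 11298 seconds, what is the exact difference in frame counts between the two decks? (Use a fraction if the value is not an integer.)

A emits 24000/1001 × 11298 = 38736000/143 frames; B emits 24 × 11298 = 271152.
Difference = 38736/143 frames (≈ 270.8811); B is ahead of A.

38736/143 frames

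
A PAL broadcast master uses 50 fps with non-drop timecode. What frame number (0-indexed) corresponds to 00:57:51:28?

Total seconds to the label: (0 × 3600 + 57 × 60 + 51) = 3471.
Frame index = 3471 × 50 + 28 = 173578.

frame 173578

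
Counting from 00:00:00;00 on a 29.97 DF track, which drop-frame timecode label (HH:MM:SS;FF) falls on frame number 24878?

Each 10-minute DF block holds 10 × 60 × 30 − 9 × 2 = 17982 frames. 24878 ÷ 17982 → 1 full block, remainder 6896.
Within the partial block the first minute is 1800 frames and each further minute 1798, so 3 further minute boundaries passed. Total skipped labels = 18 × 1 + 2 × 3 = 24.
Non-drop label index = 24878 + 24 = 24902; at 30 labels/s that is 00:13:50:02, i.e. DF 00:13:50;02.

00:13:50;02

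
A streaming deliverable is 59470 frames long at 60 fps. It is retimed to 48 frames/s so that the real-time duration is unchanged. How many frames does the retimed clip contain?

47576 frames

Target frames = source frames × (target rate / source rate) = 59470 × (48)/(60) = 59470 × 4/5 = 47576.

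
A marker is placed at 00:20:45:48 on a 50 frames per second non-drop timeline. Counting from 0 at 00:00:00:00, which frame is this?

Total seconds to the label: (0 × 3600 + 20 × 60 + 45) = 1245.
Frame index = 1245 × 50 + 48 = 62298.

frame 62298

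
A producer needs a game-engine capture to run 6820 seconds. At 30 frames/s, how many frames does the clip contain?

204600 frames

Frames = 6820 × 30 = 204600.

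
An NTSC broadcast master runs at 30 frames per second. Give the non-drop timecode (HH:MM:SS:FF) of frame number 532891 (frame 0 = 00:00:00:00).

532891 ÷ 30 = 17763 full seconds, remainder 1 frame.
17763 s = 4 h 56 min 3 s.
Timecode: 04:56:03:01.

04:56:03:01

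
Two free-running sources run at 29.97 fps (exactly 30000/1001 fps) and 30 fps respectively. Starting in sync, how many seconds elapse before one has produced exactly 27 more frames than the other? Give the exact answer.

The gap grows by |30 − 30000/1001| = 30/1001 frames per second.
Time for a 27-frame gap: 27 ÷ (30/1001) = 900.9 s.

900.9 seconds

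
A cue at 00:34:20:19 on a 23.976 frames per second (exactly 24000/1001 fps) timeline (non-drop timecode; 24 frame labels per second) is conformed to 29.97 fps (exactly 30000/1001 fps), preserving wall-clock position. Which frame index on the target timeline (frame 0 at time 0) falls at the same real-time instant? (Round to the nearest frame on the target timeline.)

frame 61824

Source frame index: (0×3600 + 34×60 + 20) × 24 + 19 = 49459.
Real time: 49459 / (24000/1001) = 49508459/24000 s.
Target frame: (49508459/24000) × (30000/1001) = 247295/4 ≈ 61823.750 → 61824.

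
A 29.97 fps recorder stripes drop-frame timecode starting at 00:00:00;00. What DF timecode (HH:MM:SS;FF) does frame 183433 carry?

Each 10-minute DF block holds 10 × 60 × 30 − 9 × 2 = 17982 frames. 183433 ÷ 17982 → 10 full blocks, remainder 3613.
Within the partial block the first minute is 1800 frames and each further minute 1798, so 2 further minute boundaries passed. Total skipped labels = 18 × 10 + 2 × 2 = 184.
Non-drop label index = 183433 + 184 = 183617; at 30 labels/s that is 01:42:00:17, i.e. DF 01:42:00;17.

01:42:00;17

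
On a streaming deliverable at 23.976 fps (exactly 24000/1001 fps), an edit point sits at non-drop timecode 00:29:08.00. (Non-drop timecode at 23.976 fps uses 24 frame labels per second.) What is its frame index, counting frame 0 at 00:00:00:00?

frame 41952

Total seconds to the label: (0 × 3600 + 29 × 60 + 8) = 1748.
Frame index = 1748 × 24 + 0 = 41952.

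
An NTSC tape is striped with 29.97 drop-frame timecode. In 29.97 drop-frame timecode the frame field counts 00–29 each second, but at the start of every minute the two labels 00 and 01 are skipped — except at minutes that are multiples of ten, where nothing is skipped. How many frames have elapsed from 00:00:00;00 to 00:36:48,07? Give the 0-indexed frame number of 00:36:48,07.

66181

As if non-drop at 30 labels/s: (0 × 3600 + 36 × 60 + 48) × 30 + 7 = 66247.
Minute boundaries passed: 36; those not divisible by 10: 36 − 3 = 33; dropped labels = 2 × 33 = 66.
Actual frame index = 66247 − 66 = 66181.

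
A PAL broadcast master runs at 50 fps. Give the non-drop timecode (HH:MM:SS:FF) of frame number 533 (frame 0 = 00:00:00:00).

00:00:10:33

533 ÷ 50 = 10 full seconds, remainder 33 frames.
10 s = 0 h 0 min 10 s.
Timecode: 00:00:10:33.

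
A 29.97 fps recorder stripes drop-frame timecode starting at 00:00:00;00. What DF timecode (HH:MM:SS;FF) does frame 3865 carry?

Each 10-minute DF block holds 10 × 60 × 30 − 9 × 2 = 17982 frames. 3865 ÷ 17982 → 0 full blocks, remainder 3865.
Within the partial block the first minute is 1800 frames and each further minute 1798, so 2 further minute boundaries passed. Total skipped labels = 18 × 0 + 2 × 2 = 4.
Non-drop label index = 3865 + 4 = 3869; at 30 labels/s that is 00:02:08:29, i.e. DF 00:02:08;29.

00:02:08;29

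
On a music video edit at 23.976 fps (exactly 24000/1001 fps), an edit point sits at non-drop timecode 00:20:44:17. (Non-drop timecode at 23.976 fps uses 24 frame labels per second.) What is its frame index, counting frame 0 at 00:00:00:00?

29873

Total seconds to the label: (0 × 3600 + 20 × 60 + 44) = 1244.
Frame index = 1244 × 24 + 17 = 29873.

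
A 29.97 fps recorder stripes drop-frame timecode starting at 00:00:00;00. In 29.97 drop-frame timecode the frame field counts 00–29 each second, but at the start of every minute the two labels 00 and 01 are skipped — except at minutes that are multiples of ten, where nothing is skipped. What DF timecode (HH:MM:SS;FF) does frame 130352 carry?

01:12:29;12

Each 10-minute DF block holds 10 × 60 × 30 − 9 × 2 = 17982 frames. 130352 ÷ 17982 → 7 full blocks, remainder 4478.
Within the partial block the first minute is 1800 frames and each further minute 1798, so 2 further minute boundaries passed. Total skipped labels = 18 × 7 + 2 × 2 = 130.
Non-drop label index = 130352 + 130 = 130482; at 30 labels/s that is 01:12:29:12, i.e. DF 01:12:29;12.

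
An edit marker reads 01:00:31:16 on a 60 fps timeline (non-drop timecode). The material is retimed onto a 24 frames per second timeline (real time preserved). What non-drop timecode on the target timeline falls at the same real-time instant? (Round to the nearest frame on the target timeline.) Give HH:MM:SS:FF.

Source frame index: (1×3600 + 0×60 + 31) × 60 + 16 = 217876.
Real time: 217876 / (60) = 54469/15 s.
Target frame: (54469/15) × (24) = 435752/5 ≈ 87150.400 → 87150.
At 24 labels/s: frame 87150 → 01:00:31:06.

01:00:31:06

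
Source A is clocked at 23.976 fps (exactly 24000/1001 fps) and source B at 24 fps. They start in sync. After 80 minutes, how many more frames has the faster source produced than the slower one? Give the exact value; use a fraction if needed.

115200/1001 frames

80 min = 4800 s.
A emits 24000/1001 × 4800 = 115200000/1001 frames; B emits 24 × 4800 = 115200.
Difference = 115200/1001 frames (≈ 115.0849); B is ahead of A.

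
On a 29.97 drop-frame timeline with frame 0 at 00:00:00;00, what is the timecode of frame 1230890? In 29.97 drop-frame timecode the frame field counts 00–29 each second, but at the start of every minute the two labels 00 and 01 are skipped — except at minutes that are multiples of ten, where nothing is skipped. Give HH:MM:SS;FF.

Each 10-minute DF block holds 10 × 60 × 30 − 9 × 2 = 17982 frames. 1230890 ÷ 17982 → 68 full blocks, remainder 8114.
Within the partial block the first minute is 1800 frames and each further minute 1798, so 4 further minute boundaries passed. Total skipped labels = 18 × 68 + 2 × 4 = 1232.
Non-drop label index = 1230890 + 1232 = 1232122; at 30 labels/s that is 11:24:30:22, i.e. DF 11:24:30;22.

11:24:30;22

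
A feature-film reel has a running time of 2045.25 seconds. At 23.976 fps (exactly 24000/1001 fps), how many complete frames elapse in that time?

49036 frames

Frames = 2045.25 × 24000/1001 = 49086000/1001 ≈ 49036.9630.
Complete frames: 49036.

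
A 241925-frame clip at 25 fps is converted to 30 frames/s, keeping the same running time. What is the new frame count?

290310 frames

Target frames = source frames × (target rate / source rate) = 241925 × (30)/(25) = 241925 × 6/5 = 290310.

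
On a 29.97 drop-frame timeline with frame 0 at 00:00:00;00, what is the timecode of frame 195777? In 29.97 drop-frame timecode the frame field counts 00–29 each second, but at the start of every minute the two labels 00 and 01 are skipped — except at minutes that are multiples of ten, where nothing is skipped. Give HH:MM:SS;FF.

01:48:52;13

Ten DF minutes hold 17982 frames, so frame 195777 lies in block 10 (frames 179820–197801) with 15957 frames into that block.
The block's first minute is 1800 frames and the rest 1798 each; 15957 frames reaches minute 8, so 10 × 18 + 8 × 2 = 196 labels have been skipped so far.
Adding those back, label number 195777 + 196 = 195973 at 30 labels/s is 6532 s + 13 f = 1 h 48 min 52 s frame 13, i.e. 01:48:52;13.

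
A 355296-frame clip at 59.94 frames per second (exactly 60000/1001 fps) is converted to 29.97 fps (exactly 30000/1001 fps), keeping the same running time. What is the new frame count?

177648 frames

Frames at target rate = 355296 × (30000/1001) / (60000/1001) = 177648.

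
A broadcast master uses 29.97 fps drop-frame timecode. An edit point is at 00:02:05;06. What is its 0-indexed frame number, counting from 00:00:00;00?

Complete 10-minute blocks: 0, each 17982 frames → 0.
Remaining 2 whole minutes in the current block: 1800 + 1 × 1798 = 3598 frames.
Within the current minute: 5 × 30 + 6 − 2 = 154 (labels ;00/;01 skipped at this minute). Total = 0 + 3598 + 154 = 3752.

3752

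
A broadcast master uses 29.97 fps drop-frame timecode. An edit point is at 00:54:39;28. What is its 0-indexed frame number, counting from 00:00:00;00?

Complete 10-minute blocks: 5, each 17982 frames → 89910.
Remaining 4 whole minutes in the current block: 1800 + 3 × 1798 = 7194 frames.
Within the current minute: 39 × 30 + 28 − 2 = 1196 (labels ;00/;01 skipped at this minute). Total = 89910 + 7194 + 1196 = 98300.

98300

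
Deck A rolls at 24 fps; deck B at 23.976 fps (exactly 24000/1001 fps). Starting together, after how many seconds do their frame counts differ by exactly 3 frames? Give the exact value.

The gap grows by |24000/1001 − 24| = 24/1001 frames per second.
Time for a 3-frame gap: 3 ÷ (24/1001) = 125.125 s.

125.125 seconds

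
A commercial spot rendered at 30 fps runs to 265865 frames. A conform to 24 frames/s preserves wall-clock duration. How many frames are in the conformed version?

Target frames = source frames × (target rate / source rate) = 265865 × (24)/(30) = 265865 × 4/5 = 212692.

212692 frames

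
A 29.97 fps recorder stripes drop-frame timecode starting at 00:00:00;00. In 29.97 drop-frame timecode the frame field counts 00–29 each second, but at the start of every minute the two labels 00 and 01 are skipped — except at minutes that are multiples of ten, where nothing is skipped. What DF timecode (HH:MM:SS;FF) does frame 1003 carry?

00:00:33;13

Each 10-minute DF block holds 10 × 60 × 30 − 9 × 2 = 17982 frames. 1003 ÷ 17982 → 0 full blocks, remainder 1003.
Within the partial block the first minute is 1800 frames and each further minute 1798, so 0 further minute boundaries passed. Total skipped labels = 18 × 0 + 2 × 0 = 0.
Non-drop label index = 1003 + 0 = 1003; at 30 labels/s that is 00:00:33:13, i.e. DF 00:00:33;13.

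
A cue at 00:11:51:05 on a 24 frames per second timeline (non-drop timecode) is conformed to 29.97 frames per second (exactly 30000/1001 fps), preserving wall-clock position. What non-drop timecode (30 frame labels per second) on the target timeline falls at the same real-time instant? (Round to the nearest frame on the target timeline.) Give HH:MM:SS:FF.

00:11:50:15

Source frame index: (0×3600 + 11×60 + 51) × 24 + 5 = 17069.
Real time: 17069 / (24) = 17069/24 s.
Target frame: (17069/24) × (30000/1001) = 1641250/77 ≈ 21314.935 → 21315.
At 30 labels/s: frame 21315 → 00:11:50:15.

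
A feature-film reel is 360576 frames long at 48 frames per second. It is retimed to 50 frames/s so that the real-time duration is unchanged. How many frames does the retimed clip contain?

375600 frames

Target frames = source frames × (target rate / source rate) = 360576 × (50)/(48) = 360576 × 25/24 = 375600.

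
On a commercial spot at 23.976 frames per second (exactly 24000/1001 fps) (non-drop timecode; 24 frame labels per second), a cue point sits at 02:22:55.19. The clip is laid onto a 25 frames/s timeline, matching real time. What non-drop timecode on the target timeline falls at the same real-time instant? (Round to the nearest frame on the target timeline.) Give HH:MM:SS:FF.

02:23:04:09

Source frame index: (2×3600 + 22×60 + 55) × 24 + 19 = 205819.
Real time: 205819 / (24000/1001) = 206024819/24000 s.
Target frame: (206024819/24000) × (25) = 206024819/960 ≈ 214609.186 → 214609.
At 25 labels/s: frame 214609 → 02:23:04:09.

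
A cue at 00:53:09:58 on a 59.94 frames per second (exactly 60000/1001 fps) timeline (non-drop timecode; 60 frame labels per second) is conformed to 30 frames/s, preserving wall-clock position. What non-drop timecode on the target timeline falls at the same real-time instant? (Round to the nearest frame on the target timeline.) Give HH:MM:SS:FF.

00:53:13:05

Source frame index: (0×3600 + 53×60 + 9) × 60 + 58 = 191398.
Real time: 191398 / (60000/1001) = 95794699/30000 s.
Target frame: (95794699/30000) × (30) = 95794699/1000 ≈ 95794.699 → 95795.
At 30 labels/s: frame 95795 → 00:53:13:05.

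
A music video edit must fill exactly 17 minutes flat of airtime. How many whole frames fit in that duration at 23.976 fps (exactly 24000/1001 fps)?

17 min = 1020 s.
Frames = 1020 × 24000/1001 = 24480000/1001 ≈ 24455.5445.
Complete frames: 24455.

24455 frames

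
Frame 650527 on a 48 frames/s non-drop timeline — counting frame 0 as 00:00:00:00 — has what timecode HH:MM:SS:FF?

03:45:52:31

650527 ÷ 48 = 13552 full seconds, remainder 31 frames.
13552 s = 3 h 45 min 52 s.
Timecode: 03:45:52:31.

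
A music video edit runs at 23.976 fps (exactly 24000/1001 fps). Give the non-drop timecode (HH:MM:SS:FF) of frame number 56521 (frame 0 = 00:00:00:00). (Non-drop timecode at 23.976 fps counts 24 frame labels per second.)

00:39:15:01

56521 ÷ 24 = 2355 full seconds, remainder 1 frame.
2355 s = 0 h 39 min 15 s.
Timecode: 00:39:15:01.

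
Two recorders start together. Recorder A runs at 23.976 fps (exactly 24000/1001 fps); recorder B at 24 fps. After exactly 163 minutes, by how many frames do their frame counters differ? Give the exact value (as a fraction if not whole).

163 min = 9780 s.
A emits 24000/1001 × 9780 = 234720000/1001 frames; B emits 24 × 9780 = 234720.
Difference = 234720/1001 frames (≈ 234.4855); B is ahead of A.

234720/1001 frames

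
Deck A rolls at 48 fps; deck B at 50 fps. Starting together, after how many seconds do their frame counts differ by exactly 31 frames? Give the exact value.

The gap grows by |50 − 48| = 2 frames per second.
Time for a 31-frame gap: 31 ÷ (2) = 15.5 s.

15.5 seconds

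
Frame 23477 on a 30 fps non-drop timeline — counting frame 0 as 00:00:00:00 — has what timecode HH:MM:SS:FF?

23477 ÷ 30 = 782 full seconds, remainder 17 frames.
782 s = 0 h 13 min 2 s.
Timecode: 00:13:02:17.

00:13:02:17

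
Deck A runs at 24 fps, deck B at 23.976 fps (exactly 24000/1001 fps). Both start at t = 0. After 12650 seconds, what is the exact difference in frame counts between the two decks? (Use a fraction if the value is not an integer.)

27600/91 frames

A emits 24 × 12650 = 303600 frames; B emits 24000/1001 × 12650 = 27600000/91.
Difference = 27600/91 frames (≈ 303.2967); B is behind A.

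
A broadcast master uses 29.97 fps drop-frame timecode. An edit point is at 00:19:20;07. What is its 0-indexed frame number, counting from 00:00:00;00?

34771

Complete 10-minute blocks: 1, each 17982 frames → 17982.
Remaining 9 whole minutes in the current block: 1800 + 8 × 1798 = 16184 frames.
Within the current minute: 20 × 30 + 7 − 2 = 605 (labels ;00/;01 skipped at this minute). Total = 17982 + 16184 + 605 = 34771.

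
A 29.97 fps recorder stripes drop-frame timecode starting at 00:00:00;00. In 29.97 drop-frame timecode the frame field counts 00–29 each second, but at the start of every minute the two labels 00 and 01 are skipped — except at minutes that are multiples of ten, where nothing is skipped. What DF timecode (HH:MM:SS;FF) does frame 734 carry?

Ten DF minutes hold 17982 frames, so frame 734 lies in block 0 (frames 0–17981) with 734 frames into that block.
The block's first minute is 1800 frames and the rest 1798 each; 734 frames reaches minute 0, so 0 × 18 + 0 × 2 = 0 labels have been skipped so far.
Adding those back, label number 734 + 0 = 734 at 30 labels/s is 24 s + 14 f = 0 h 0 min 24 s frame 14, i.e. 00:00:24;14.

00:00:24;14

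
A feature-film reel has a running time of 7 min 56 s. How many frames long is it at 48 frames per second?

22848 frames

7 min 56 s = 476 s.
Frames = 476 × 48 = 22848.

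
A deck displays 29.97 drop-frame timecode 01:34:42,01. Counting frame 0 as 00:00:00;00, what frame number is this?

Complete 10-minute blocks: 9, each 17982 frames → 161838.
Remaining 4 whole minutes in the current block: 1800 + 3 × 1798 = 7194 frames.
Within the current minute: 42 × 30 + 1 − 2 = 1259 (labels ;00/;01 skipped at this minute). Total = 161838 + 7194 + 1259 = 170291.

170291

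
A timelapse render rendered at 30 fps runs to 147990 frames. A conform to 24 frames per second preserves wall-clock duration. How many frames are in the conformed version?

Target frames = source frames × (target rate / source rate) = 147990 × (24)/(30) = 147990 × 4/5 = 118392.

118392 frames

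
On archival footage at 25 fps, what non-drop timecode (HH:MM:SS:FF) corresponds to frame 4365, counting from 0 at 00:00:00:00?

00:02:54:15

4365 ÷ 25 = 174 full seconds, remainder 15 frames.
174 s = 0 h 2 min 54 s.
Timecode: 00:02:54:15.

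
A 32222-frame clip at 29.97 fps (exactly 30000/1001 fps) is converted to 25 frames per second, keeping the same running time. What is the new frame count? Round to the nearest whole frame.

Frames at target rate = 32222 × (25) / (30000/1001) = 16127111/600 ≈ 26878.518.
Nearest whole frame: 26879.

26879 frames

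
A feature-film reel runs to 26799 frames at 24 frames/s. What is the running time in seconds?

1116.625 seconds

Running time = 26799 / (24) = 1116.625 s.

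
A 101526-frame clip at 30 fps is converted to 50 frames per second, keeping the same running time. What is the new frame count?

Target frames = source frames × (target rate / source rate) = 101526 × (50)/(30) = 101526 × 5/3 = 169210.

169210 frames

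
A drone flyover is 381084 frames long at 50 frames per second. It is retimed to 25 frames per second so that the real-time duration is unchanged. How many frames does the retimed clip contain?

190542 frames

Frames at target rate = 381084 × (25) / (50) = 190542.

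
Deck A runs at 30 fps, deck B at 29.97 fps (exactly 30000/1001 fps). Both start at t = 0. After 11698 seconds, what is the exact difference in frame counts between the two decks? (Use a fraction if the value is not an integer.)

A emits 30 × 11698 = 350940 frames; B emits 30000/1001 × 11698 = 350940000/1001.
Difference = 350940/1001 frames (≈ 350.5894); B is behind A.

350940/1001 frames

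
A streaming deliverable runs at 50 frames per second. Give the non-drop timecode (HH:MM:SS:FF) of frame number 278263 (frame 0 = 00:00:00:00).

278263 ÷ 50 = 5565 full seconds, remainder 13 frames.
5565 s = 1 h 32 min 45 s.
Timecode: 01:32:45:13.

01:32:45:13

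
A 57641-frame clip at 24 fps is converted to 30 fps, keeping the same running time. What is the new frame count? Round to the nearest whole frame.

Frames at target rate = 57641 × (30) / (24) = 288205/4 ≈ 72051.250.
Nearest whole frame: 72051.

72051 frames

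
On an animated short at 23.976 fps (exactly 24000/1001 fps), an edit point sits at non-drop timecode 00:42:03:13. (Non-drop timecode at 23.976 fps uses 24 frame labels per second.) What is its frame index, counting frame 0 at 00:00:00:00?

60565

Total seconds to the label: (0 × 3600 + 42 × 60 + 3) = 2523.
Frame index = 2523 × 24 + 13 = 60565.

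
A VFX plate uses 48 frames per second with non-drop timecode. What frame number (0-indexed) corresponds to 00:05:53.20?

Total seconds to the label: (0 × 3600 + 5 × 60 + 53) = 353.
Frame index = 353 × 48 + 20 = 16964.

frame 16964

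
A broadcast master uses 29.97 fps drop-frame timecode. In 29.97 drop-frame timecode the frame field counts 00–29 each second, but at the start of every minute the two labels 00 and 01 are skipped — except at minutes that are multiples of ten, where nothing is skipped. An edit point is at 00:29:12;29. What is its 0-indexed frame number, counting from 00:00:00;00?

Complete 10-minute blocks: 2, each 17982 frames → 35964.
Remaining 9 whole minutes in the current block: 1800 + 8 × 1798 = 16184 frames.
Within the current minute: 12 × 30 + 29 − 2 = 387 (labels ;00/;01 skipped at this minute). Total = 35964 + 16184 + 387 = 52535.

52535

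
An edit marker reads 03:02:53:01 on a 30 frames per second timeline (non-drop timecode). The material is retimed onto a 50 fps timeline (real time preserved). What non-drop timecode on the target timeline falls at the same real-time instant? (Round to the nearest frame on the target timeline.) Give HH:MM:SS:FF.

03:02:53:02

Source frame index: (3×3600 + 2×60 + 53) × 30 + 1 = 329191.
Real time: 329191 / (30) = 329191/30 s.
Target frame: (329191/30) × (50) = 1645955/3 ≈ 548651.667 → 548652.
At 50 labels/s: frame 548652 → 03:02:53:02.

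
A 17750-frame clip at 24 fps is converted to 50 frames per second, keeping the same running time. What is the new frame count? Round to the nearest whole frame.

Frames at target rate = 17750 × (50) / (24) = 221875/6 ≈ 36979.167.
Nearest whole frame: 36979.

36979 frames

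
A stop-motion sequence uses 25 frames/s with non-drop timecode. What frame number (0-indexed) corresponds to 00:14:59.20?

22495

Total seconds to the label: (0 × 3600 + 14 × 60 + 59) = 899.
Frame index = 899 × 25 + 20 = 22495.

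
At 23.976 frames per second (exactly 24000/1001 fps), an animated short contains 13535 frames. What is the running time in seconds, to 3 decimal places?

Running time = 13535 × 1001/24000 = 2709707/4800 s ≈ 564.522 s.

564.522 seconds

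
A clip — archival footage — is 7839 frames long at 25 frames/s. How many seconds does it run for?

313.56 seconds

Running time = 7839 / (25) = 313.56 s.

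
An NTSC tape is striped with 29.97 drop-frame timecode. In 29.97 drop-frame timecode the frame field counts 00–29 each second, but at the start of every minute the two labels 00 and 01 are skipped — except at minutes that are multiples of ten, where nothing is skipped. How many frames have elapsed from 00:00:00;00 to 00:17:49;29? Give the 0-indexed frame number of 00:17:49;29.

32067

As if non-drop at 30 labels/s: (0 × 3600 + 17 × 60 + 49) × 30 + 29 = 32099.
Minute boundaries passed: 17; those not divisible by 10: 17 − 1 = 16; dropped labels = 2 × 16 = 32.
Actual frame index = 32099 − 32 = 32067.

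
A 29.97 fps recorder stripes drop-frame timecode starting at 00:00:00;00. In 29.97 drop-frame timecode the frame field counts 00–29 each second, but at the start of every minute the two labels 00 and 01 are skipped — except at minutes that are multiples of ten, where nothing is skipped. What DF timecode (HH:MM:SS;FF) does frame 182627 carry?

Each 10-minute DF block holds 10 × 60 × 30 − 9 × 2 = 17982 frames. 182627 ÷ 17982 → 10 full blocks, remainder 2807.
Within the partial block the first minute is 1800 frames and each further minute 1798, so 1 further minute boundary passed. Total skipped labels = 18 × 10 + 2 × 1 = 182.
Non-drop label index = 182627 + 182 = 182809; at 30 labels/s that is 01:41:33:19, i.e. DF 01:41:33;19.

01:41:33;19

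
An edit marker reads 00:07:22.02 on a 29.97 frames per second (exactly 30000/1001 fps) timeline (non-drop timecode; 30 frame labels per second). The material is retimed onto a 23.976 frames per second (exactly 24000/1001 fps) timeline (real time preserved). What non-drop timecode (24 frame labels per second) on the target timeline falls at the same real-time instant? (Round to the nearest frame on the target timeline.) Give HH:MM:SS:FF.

00:07:22:02

Source frame index: (0×3600 + 7×60 + 22) × 30 + 2 = 13262.
Real time: 13262 / (30000/1001) = 6637631/15000 s.
Target frame: (6637631/15000) × (24000/1001) = 53048/5 ≈ 10609.600 → 10610.
At 24 labels/s: frame 10610 → 00:07:22:02.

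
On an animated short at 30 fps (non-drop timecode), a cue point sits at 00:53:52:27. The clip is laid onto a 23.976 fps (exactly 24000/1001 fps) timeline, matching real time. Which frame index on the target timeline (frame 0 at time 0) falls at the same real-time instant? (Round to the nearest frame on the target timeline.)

Source frame index: (0×3600 + 53×60 + 52) × 30 + 27 = 96987.
Real time: 96987 / (30) = 32329/10 s.
Target frame: (32329/10) × (24000/1001) = 7053600/91 ≈ 77512.088 → 77512.

frame 77512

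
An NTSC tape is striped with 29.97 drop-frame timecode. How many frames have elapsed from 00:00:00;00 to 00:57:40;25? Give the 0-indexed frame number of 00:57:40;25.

103721

Complete 10-minute blocks: 5, each 17982 frames → 89910.
Remaining 7 whole minutes in the current block: 1800 + 6 × 1798 = 12588 frames.
Within the current minute: 40 × 30 + 25 − 2 = 1223 (labels ;00/;01 skipped at this minute). Total = 89910 + 12588 + 1223 = 103721.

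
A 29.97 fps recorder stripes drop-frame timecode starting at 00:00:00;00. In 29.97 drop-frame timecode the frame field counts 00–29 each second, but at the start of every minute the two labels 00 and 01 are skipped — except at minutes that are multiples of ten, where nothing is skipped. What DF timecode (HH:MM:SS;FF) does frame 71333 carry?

00:39:40;05

Each 10-minute DF block holds 10 × 60 × 30 − 9 × 2 = 17982 frames. 71333 ÷ 17982 → 3 full blocks, remainder 17387.
Within the partial block the first minute is 1800 frames and each further minute 1798, so 9 further minute boundaries passed. Total skipped labels = 18 × 3 + 2 × 9 = 72.
Non-drop label index = 71333 + 72 = 71405; at 30 labels/s that is 00:39:40:05, i.e. DF 00:39:40;05.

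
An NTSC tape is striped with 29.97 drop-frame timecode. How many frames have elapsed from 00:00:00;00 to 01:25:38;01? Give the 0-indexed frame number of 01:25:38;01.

As if non-drop at 30 labels/s: (1 × 3600 + 25 × 60 + 38) × 30 + 1 = 154141.
Minute boundaries passed: 85; those not divisible by 10: 85 − 8 = 77; dropped labels = 2 × 77 = 154.
Actual frame index = 154141 − 154 = 153987.

153987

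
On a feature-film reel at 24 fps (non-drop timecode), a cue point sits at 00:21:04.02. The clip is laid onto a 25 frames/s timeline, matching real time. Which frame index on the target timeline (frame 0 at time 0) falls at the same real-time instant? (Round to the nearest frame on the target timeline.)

Source frame index: (0×3600 + 21×60 + 4) × 24 + 2 = 30338.
Real time: 30338 / (24) = 15169/12 s.
Target frame: (15169/12) × (25) = 379225/12 ≈ 31602.083 → 31602.

frame 31602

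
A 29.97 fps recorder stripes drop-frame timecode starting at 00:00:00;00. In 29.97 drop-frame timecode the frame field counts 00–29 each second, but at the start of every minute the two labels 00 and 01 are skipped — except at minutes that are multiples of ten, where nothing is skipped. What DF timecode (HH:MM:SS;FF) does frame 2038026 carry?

Each 10-minute DF block holds 10 × 60 × 30 − 9 × 2 = 17982 frames. 2038026 ÷ 17982 → 113 full blocks, remainder 6060.
Within the partial block the first minute is 1800 frames and each further minute 1798, so 3 further minute boundaries passed. Total skipped labels = 18 × 113 + 2 × 3 = 2040.
Non-drop label index = 2038026 + 2040 = 2040066; at 30 labels/s that is 18:53:22:06, i.e. DF 18:53:22;06.

18:53:22;06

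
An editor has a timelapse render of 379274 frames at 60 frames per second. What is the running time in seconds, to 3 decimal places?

Running time = 379274 × 1/60 = 189637/30 s ≈ 6321.233 s.

6321.233 seconds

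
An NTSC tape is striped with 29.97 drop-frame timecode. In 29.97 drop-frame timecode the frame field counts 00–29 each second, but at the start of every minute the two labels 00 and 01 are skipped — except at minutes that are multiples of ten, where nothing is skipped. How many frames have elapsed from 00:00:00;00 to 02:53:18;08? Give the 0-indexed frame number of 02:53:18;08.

311636

As if non-drop at 30 labels/s: (2 × 3600 + 53 × 60 + 18) × 30 + 8 = 311948.
Minute boundaries passed: 173; those not divisible by 10: 173 − 17 = 156; dropped labels = 2 × 156 = 312.
Actual frame index = 311948 − 312 = 311636.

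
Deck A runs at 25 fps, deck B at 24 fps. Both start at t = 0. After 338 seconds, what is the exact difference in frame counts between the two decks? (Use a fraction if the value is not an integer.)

338 frames

A emits 25 × 338 = 8450 frames; B emits 24 × 338 = 8112.
Difference = 338 frames; B is behind A.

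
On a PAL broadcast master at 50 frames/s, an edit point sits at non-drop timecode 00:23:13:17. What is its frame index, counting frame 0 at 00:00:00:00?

69667

Total seconds to the label: (0 × 3600 + 23 × 60 + 13) = 1393.
Frame index = 1393 × 50 + 17 = 69667.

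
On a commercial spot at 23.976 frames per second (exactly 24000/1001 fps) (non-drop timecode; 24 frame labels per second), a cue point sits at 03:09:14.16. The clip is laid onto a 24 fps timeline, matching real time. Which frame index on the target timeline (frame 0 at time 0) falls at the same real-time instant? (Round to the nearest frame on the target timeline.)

frame 272785

Source frame index: (3×3600 + 9×60 + 14) × 24 + 16 = 272512.
Real time: 272512 / (24000/1001) = 4262258/375 s.
Target frame: (4262258/375) × (24) = 34098064/125 ≈ 272784.512 → 272785.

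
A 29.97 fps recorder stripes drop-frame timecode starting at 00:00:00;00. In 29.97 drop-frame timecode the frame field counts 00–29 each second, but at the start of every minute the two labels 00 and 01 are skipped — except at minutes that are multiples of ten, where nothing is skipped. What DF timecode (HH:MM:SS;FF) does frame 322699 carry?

02:59:27;13

Each 10-minute DF block holds 10 × 60 × 30 − 9 × 2 = 17982 frames. 322699 ÷ 17982 → 17 full blocks, remainder 17005.
Within the partial block the first minute is 1800 frames and each further minute 1798, so 9 further minute boundaries passed. Total skipped labels = 18 × 17 + 2 × 9 = 324.
Non-drop label index = 322699 + 324 = 323023; at 30 labels/s that is 02:59:27:13, i.e. DF 02:59:27;13.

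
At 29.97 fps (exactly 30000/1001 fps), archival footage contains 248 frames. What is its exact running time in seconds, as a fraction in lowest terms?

Running time = 248 ÷ (30000/1001) = 248 × 1001/30000 = 31031/3750 s.

31031/3750 seconds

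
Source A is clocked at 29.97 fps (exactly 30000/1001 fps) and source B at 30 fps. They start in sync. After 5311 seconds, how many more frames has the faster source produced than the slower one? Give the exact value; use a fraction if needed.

159330/1001 frames

A emits 30000/1001 × 5311 = 159330000/1001 frames; B emits 30 × 5311 = 159330.
Difference = 159330/1001 frames (≈ 159.1708); B is ahead of A.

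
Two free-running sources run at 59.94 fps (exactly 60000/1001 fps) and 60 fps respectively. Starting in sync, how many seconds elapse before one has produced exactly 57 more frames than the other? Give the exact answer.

The gap grows by |60 − 60000/1001| = 60/1001 frames per second.
Time for a 57-frame gap: 57 ÷ (60/1001) = 950.95 s.

950.95 seconds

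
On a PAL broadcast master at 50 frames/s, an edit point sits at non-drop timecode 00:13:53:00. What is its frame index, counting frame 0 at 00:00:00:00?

41650

Total seconds to the label: (0 × 3600 + 13 × 60 + 53) = 833.
Frame index = 833 × 50 + 0 = 41650.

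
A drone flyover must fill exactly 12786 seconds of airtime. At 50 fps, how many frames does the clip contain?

Frames = 12786 × 50 = 639300.

639300 frames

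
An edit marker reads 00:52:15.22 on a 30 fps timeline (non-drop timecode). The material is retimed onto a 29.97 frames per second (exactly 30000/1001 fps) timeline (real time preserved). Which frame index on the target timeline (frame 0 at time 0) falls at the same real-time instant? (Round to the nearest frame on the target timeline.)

frame 93978

Source frame index: (0×3600 + 52×60 + 15) × 30 + 22 = 94072.
Real time: 94072 / (30) = 47036/15 s.
Target frame: (47036/15) × (30000/1001) = 8552000/91 ≈ 93978.022 → 93978.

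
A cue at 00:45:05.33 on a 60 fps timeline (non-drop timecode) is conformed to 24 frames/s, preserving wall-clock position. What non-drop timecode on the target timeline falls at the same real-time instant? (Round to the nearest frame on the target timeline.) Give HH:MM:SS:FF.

Source frame index: (0×3600 + 45×60 + 5) × 60 + 33 = 162333.
Real time: 162333 / (60) = 54111/20 s.
Target frame: (54111/20) × (24) = 324666/5 ≈ 64933.200 → 64933.
At 24 labels/s: frame 64933 → 00:45:05:13.

00:45:05:13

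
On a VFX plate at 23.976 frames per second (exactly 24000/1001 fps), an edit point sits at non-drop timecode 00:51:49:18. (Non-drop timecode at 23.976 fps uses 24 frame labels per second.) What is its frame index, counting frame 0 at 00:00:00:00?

74634

Total seconds to the label: (0 × 3600 + 51 × 60 + 49) = 3109.
Frame index = 3109 × 24 + 18 = 74634.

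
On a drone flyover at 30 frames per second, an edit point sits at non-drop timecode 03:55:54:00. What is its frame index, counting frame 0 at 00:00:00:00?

Total seconds to the label: (3 × 3600 + 55 × 60 + 54) = 14154.
Frame index = 14154 × 30 + 0 = 424620.

frame 424620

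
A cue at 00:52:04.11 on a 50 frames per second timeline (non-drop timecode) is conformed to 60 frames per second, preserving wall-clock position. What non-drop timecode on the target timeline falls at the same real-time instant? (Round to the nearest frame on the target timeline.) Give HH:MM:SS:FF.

Source frame index: (0×3600 + 52×60 + 4) × 50 + 11 = 156211.
Real time: 156211 / (50) = 156211/50 s.
Target frame: (156211/50) × (60) = 937266/5 ≈ 187453.200 → 187453.
At 60 labels/s: frame 187453 → 00:52:04:13.

00:52:04:13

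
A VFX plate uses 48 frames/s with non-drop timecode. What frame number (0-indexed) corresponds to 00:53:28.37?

Total seconds to the label: (0 × 3600 + 53 × 60 + 28) = 3208.
Frame index = 3208 × 48 + 37 = 154021.

154021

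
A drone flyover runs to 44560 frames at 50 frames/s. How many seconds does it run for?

891.2 seconds

Running time = 44560 / (50) = 891.2 s.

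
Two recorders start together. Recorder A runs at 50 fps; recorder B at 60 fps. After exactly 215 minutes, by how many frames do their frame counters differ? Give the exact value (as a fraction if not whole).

215 min = 12900 s.
A emits 50 × 12900 = 645000 frames; B emits 60 × 12900 = 774000.
Difference = 129000 frames; B is ahead of A.

129000 frames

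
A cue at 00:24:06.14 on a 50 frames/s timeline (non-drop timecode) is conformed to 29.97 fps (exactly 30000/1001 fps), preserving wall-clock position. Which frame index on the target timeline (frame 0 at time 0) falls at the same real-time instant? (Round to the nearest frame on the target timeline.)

frame 43345

Source frame index: (0×3600 + 24×60 + 6) × 50 + 14 = 72314.
Real time: 72314 / (50) = 36157/25 s.
Target frame: (36157/25) × (30000/1001) = 3944400/91 ≈ 43345.055 → 43345.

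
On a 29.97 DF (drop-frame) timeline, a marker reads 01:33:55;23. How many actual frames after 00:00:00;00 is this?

168905

As if non-drop at 30 labels/s: (1 × 3600 + 33 × 60 + 55) × 30 + 23 = 169073.
Minute boundaries passed: 93; those not divisible by 10: 93 − 9 = 84; dropped labels = 2 × 84 = 168.
Actual frame index = 169073 − 168 = 168905.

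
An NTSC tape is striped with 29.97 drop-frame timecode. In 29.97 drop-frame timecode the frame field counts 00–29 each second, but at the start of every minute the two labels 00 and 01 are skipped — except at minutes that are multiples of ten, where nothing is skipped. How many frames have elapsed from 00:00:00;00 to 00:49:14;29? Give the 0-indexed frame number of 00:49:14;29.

88559

Complete 10-minute blocks: 4, each 17982 frames → 71928.
Remaining 9 whole minutes in the current block: 1800 + 8 × 1798 = 16184 frames.
Within the current minute: 14 × 30 + 29 − 2 = 447 (labels ;00/;01 skipped at this minute). Total = 71928 + 16184 + 447 = 88559.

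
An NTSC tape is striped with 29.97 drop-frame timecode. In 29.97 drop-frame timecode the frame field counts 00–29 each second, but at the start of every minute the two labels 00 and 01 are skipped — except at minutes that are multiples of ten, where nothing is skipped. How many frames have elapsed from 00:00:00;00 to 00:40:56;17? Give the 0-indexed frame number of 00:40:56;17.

Complete 10-minute blocks: 4, each 17982 frames → 71928.
Remaining 0 whole minutes in the current block: 0 frames.
Within the current minute: 56 × 30 + 17 = 1697. Total = 71928 + 0 + 1697 = 73625.

73625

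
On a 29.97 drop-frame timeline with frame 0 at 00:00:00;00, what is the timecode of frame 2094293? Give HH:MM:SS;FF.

Ten DF minutes hold 17982 frames, so frame 2094293 lies in block 116 (frames 2085912–2103893) with 8381 frames into that block.
The block's first minute is 1800 frames and the rest 1798 each; 8381 frames reaches minute 4, so 116 × 18 + 4 × 2 = 2096 labels have been skipped so far.
Adding those back, label number 2094293 + 2096 = 2096389 at 30 labels/s is 69879 s + 19 f = 19 h 24 min 39 s frame 19, i.e. 19:24:39;19.

19:24:39;19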